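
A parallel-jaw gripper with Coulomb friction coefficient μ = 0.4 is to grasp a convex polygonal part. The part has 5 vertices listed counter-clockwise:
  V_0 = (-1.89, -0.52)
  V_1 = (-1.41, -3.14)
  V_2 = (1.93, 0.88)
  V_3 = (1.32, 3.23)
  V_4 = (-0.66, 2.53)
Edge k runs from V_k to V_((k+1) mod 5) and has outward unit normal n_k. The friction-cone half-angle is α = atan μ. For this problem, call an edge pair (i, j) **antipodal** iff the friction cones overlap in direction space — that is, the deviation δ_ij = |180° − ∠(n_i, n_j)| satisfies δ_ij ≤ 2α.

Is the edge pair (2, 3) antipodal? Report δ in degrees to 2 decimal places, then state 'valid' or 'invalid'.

α = atan 0.4 = 21.80°;  2α = 43.60°
edge 2: e_2 = (-0.61, +2.35);  n_2 = (+0.9679, +0.2512)
edge 3: e_3 = (-1.98, -0.70);  n_3 = (-0.3333, +0.9428)
∠(n_2, n_3) = 94.92°
δ = |180° − 94.92°| = 85.08°
85.08° > 2α = 43.60°  →  invalid

δ = 85.08°, invalid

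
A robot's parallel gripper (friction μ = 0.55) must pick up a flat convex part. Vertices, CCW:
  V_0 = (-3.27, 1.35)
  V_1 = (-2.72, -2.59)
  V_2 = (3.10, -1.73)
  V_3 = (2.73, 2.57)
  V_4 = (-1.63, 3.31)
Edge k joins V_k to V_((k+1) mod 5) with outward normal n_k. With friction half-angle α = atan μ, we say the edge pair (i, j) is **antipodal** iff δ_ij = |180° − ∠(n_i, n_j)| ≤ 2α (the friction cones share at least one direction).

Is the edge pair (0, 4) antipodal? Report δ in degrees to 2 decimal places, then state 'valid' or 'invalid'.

α = atan 0.55 = 28.81°;  2α = 57.62°
edge 0: e_0 = (+0.55, -3.94);  n_0 = (-0.9904, -0.1383)
edge 4: e_4 = (-1.64, -1.96);  n_4 = (-0.7669, +0.6417)
∠(n_0, n_4) = 47.87°
δ = |180° − 47.87°| = 132.13°
132.13° > 2α = 57.62°  →  invalid

δ = 132.13°, invalid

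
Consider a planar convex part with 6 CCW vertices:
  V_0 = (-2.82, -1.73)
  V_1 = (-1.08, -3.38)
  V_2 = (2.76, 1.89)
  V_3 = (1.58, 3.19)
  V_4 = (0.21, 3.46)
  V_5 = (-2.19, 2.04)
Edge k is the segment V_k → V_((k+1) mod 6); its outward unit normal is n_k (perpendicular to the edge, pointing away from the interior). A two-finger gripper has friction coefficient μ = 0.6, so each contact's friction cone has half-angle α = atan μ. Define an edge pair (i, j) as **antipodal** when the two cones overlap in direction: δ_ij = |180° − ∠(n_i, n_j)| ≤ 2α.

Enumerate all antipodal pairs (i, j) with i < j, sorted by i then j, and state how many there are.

α = atan 0.6 = 30.96°;  2α = 61.93°
n_0 = (-0.6881, -0.7256)
n_1 = (+0.8082, -0.5889)
n_2 = (+0.7405, +0.6721)
n_3 = (+0.1934, +0.9811)
n_4 = (-0.5092, +0.8606)
n_5 = (-0.9863, +0.1648)
  (0,1): δ = 82.60°  ·
  (0,2): δ = 4.29°  ✓
  (0,3): δ = 32.33°  ✓
  (0,4): δ = 74.09°  ·
  (0,5): δ = 123.99°  ·
  (1,2): δ = 101.69°  ·
  (1,3): δ = 65.07°  ·
  (1,4): δ = 23.31°  ✓
  (1,5): δ = 26.59°  ✓
  (2,3): δ = 143.38°  ·
  (2,4): δ = 101.62°  ·
  (2,5): δ = 51.72°  ✓
  (3,4): δ = 138.24°  ·
  (3,5): δ = 88.34°  ·
  (4,5): δ = 130.10°  ·
antipodal pairs: 5

count = 5; pairs: (0,2), (0,3), (1,4), (1,5), (2,5)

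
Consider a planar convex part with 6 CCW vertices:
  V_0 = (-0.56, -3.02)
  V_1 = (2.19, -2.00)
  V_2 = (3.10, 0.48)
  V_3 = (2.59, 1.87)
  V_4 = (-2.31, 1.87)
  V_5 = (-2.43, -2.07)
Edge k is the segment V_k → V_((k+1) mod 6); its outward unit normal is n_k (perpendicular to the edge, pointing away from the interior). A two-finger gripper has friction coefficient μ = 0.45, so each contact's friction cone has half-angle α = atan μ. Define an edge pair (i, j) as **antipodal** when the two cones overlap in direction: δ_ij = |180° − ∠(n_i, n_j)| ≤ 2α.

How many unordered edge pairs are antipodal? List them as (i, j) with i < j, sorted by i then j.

α = atan 0.45 = 24.23°;  2α = 48.46°
n_0 = (+0.3478, -0.9376)
n_1 = (+0.9388, -0.3445)
n_2 = (+0.9388, +0.3445)
n_3 = (+0.0000, +1.0000)
n_4 = (-0.9995, +0.0304)
n_5 = (-0.4529, -0.8915)
  (0,1): δ = 130.50°  ·
  (0,2): δ = 90.20°  ·
  (0,3): δ = 20.35°  ✓
  (0,4): δ = 67.91°  ·
  (0,5): δ = 132.72°  ·
  (1,2): δ = 139.70°  ·
  (1,3): δ = 69.85°  ·
  (1,4): δ = 18.41°  ✓
  (1,5): δ = 83.22°  ·
  (2,3): δ = 110.15°  ·
  (2,4): δ = 21.89°  ✓
  (2,5): δ = 42.92°  ✓
  (3,4): δ = 91.74°  ·
  (3,5): δ = 26.93°  ✓
  (4,5): δ = 115.19°  ·
antipodal pairs: 5

count = 5; pairs: (0,3), (1,4), (2,4), (2,5), (3,5)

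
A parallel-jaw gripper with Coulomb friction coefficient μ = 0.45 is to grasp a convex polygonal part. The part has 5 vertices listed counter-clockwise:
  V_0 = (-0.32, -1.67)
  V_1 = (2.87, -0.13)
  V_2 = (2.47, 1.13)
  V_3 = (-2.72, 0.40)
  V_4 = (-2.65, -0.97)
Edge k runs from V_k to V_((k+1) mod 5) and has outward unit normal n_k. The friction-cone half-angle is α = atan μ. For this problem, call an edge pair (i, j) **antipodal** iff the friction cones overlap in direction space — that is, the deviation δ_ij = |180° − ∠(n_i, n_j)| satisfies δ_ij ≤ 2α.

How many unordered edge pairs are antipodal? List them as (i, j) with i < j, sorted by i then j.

count = 3; pairs: (0,2), (1,3), (2,4)

α = atan 0.45 = 24.23°;  2α = 48.46°
n_0 = (+0.4347, -0.9006)
n_1 = (+0.9531, +0.3026)
n_2 = (-0.1393, +0.9903)
n_3 = (-0.9987, -0.0510)
n_4 = (-0.2877, -0.9577)
  (0,1): δ = 98.16°  ·
  (0,2): δ = 17.76°  ✓
  (0,3): δ = 67.16°  ·
  (0,4): δ = 137.51°  ·
  (1,2): δ = 99.61°  ·
  (1,3): δ = 14.69°  ✓
  (1,4): δ = 55.67°  ·
  (2,3): δ = 95.08°  ·
  (2,4): δ = 24.73°  ✓
  (3,4): δ = 109.65°  ·
antipodal pairs: 3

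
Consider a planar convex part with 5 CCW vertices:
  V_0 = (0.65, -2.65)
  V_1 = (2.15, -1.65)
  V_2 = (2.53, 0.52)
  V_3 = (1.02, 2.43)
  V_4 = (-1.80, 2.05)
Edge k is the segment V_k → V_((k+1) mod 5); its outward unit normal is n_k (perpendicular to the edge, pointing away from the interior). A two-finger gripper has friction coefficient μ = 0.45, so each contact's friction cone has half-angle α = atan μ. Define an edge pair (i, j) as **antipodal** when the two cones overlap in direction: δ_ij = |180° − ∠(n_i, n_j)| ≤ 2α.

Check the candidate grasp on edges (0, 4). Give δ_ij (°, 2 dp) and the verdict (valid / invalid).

δ = 83.84°, invalid

α = atan 0.45 = 24.23°;  2α = 48.46°
edge 0: e_0 = (+1.50, +1.00);  n_0 = (+0.5547, -0.8321)
edge 4: e_4 = (+2.45, -4.70);  n_4 = (-0.8868, -0.4622)
∠(n_0, n_4) = 96.16°
δ = |180° − 96.16°| = 83.84°
83.84° > 2α = 48.46°  →  invalid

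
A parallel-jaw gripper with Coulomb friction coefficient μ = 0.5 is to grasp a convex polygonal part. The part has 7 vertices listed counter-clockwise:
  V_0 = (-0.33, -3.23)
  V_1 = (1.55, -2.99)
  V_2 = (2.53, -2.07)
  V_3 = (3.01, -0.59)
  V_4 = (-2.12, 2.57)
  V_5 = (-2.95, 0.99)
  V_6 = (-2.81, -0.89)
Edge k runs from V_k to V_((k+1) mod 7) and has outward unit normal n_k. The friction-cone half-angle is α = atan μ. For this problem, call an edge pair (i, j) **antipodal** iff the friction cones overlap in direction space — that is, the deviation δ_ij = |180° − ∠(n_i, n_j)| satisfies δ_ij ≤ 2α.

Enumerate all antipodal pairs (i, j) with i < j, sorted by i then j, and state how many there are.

α = atan 0.5 = 26.57°;  2α = 53.13°
n_0 = (+0.1266, -0.9919)
n_1 = (+0.6844, -0.7291)
n_2 = (+0.9512, -0.3085)
n_3 = (+0.5245, +0.8514)
n_4 = (-0.8853, +0.4651)
n_5 = (-0.9972, -0.0743)
n_6 = (-0.6863, -0.7273)
  (0,1): δ = 144.08°  ·
  (0,2): δ = 115.24°  ·
  (0,3): δ = 38.91°  ✓
  (0,4): δ = 55.01°  ·
  (0,5): δ = 86.98°  ·
  (0,6): δ = 129.39°  ·
  (1,2): δ = 151.16°  ·
  (1,3): δ = 74.82°  ·
  (1,4): δ = 19.10°  ✓
  (1,5): δ = 51.07°  ✓
  (1,6): δ = 93.47°  ·
  (2,3): δ = 103.66°  ·
  (2,4): δ = 9.74°  ✓
  (2,5): δ = 22.23°  ✓
  (2,6): δ = 64.63°  ·
  (3,4): δ = 86.08°  ·
  (3,5): δ = 54.11°  ·
  (3,6): δ = 11.70°  ✓
  (4,5): δ = 148.03°  ·
  (4,6): δ = 105.62°  ·
  (5,6): δ = 137.60°  ·
antipodal pairs: 6

count = 6; pairs: (0,3), (1,4), (1,5), (2,4), (2,5), (3,6)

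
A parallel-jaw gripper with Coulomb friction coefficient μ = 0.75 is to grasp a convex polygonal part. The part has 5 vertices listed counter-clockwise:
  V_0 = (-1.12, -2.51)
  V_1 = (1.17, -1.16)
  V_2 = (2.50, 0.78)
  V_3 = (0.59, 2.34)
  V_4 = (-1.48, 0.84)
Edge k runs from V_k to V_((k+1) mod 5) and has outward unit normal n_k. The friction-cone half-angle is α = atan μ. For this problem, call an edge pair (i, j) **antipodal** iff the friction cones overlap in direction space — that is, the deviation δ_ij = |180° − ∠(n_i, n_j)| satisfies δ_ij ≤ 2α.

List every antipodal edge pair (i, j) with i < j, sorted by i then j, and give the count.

α = atan 0.75 = 36.87°;  2α = 73.74°
n_0 = (+0.5078, -0.8615)
n_1 = (+0.8248, -0.5654)
n_2 = (+0.6326, +0.7745)
n_3 = (-0.5868, +0.8097)
n_4 = (-0.9943, -0.1068)
  (0,1): δ = 154.95°  ·
  (0,2): δ = 69.76°  ✓
  (0,3): δ = 5.41°  ✓
  (0,4): δ = 65.61°  ✓
  (1,2): δ = 94.81°  ·
  (1,3): δ = 19.64°  ✓
  (1,4): δ = 40.57°  ✓
  (2,3): δ = 104.83°  ·
  (2,4): δ = 44.63°  ✓
  (3,4): δ = 119.79°  ·
antipodal pairs: 6

count = 6; pairs: (0,2), (0,3), (0,4), (1,3), (1,4), (2,4)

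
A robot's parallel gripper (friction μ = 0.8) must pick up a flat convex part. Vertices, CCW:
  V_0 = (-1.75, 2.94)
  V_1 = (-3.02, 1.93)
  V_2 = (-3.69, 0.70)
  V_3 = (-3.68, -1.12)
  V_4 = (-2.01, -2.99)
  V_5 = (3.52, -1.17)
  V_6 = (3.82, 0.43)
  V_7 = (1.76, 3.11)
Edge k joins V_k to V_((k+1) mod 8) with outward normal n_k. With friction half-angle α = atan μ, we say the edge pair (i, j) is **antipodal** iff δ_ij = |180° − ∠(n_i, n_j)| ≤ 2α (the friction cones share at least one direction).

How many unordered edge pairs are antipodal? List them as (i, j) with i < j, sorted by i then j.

count = 14; pairs: (0,4), (0,5), (1,4), (1,5), (1,6), (2,4), (2,5), (2,6), (3,5), (3,6), (3,7), (4,6), (4,7), (5,7)

α = atan 0.8 = 38.66°;  2α = 77.32°
n_0 = (-0.6224, +0.7827)
n_1 = (-0.8782, +0.4784)
n_2 = (-1.0000, -0.0055)
n_3 = (-0.7459, -0.6661)
n_4 = (+0.3126, -0.9499)
n_5 = (+0.9829, -0.1843)
n_6 = (+0.7928, +0.6094)
n_7 = (-0.0484, +0.9988)
  (0,1): δ = 157.07°  ·
  (0,2): δ = 128.18°  ·
  (0,3): δ = 86.73°  ·
  (0,4): δ = 20.28°  ✓
  (0,5): δ = 40.89°  ✓
  (0,6): δ = 89.05°  ·
  (0,7): δ = 144.28°  ·
  (1,2): δ = 151.11°  ·
  (1,3): δ = 109.66°  ·
  (1,4): δ = 43.21°  ✓
  (1,5): δ = 17.96°  ✓
  (1,6): δ = 66.13°  ✓
  (1,7): δ = 121.35°  ·
  (2,3): δ = 138.55°  ·
  (2,4): δ = 72.10°  ✓
  (2,5): δ = 10.93°  ✓
  (2,6): δ = 37.23°  ✓
  (2,7): δ = 92.46°  ·
  (3,4): δ = 113.55°  ·
  (3,5): δ = 52.39°  ✓
  (3,6): δ = 4.22°  ✓
  (3,7): δ = 51.01°  ✓
  (4,5): δ = 118.84°  ·
  (4,6): δ = 70.67°  ✓
  (4,7): δ = 15.44°  ✓
  (5,6): δ = 131.83°  ·
  (5,7): δ = 76.61°  ✓
  (6,7): δ = 124.78°  ·
antipodal pairs: 14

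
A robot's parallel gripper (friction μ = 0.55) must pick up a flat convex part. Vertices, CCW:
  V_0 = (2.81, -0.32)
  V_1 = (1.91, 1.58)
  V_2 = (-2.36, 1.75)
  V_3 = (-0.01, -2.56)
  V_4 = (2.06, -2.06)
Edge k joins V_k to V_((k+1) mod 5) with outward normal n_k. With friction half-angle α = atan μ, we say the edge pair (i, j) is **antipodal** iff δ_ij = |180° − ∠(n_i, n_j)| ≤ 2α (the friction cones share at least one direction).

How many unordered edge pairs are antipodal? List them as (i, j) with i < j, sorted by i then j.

α = atan 0.55 = 28.81°;  2α = 57.62°
n_0 = (+0.9037, +0.4281)
n_1 = (+0.0398, +0.9992)
n_2 = (-0.8780, -0.4787)
n_3 = (+0.2348, -0.9720)
n_4 = (+0.9183, -0.3958)
  (0,1): δ = 117.63°  ·
  (0,2): δ = 3.25°  ✓
  (0,3): δ = 78.23°  ·
  (0,4): δ = 131.34°  ·
  (1,2): δ = 59.12°  ·
  (1,3): δ = 15.86°  ✓
  (1,4): δ = 68.96°  ·
  (2,3): δ = 105.02°  ·
  (2,4): δ = 51.92°  ✓
  (3,4): δ = 126.90°  ·
antipodal pairs: 3

count = 3; pairs: (0,2), (1,3), (2,4)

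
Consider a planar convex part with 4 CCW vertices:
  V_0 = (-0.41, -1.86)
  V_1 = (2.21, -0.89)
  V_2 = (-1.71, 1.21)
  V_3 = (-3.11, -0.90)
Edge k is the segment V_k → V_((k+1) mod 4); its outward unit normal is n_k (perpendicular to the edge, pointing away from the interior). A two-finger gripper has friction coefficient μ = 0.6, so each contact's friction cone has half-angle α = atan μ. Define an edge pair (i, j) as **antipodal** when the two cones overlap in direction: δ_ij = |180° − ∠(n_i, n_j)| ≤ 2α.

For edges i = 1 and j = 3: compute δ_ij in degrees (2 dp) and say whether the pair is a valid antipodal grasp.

δ = 8.61°, valid

α = atan 0.6 = 30.96°;  2α = 61.93°
edge 1: e_1 = (-3.92, +2.10);  n_1 = (+0.4722, +0.8815)
edge 3: e_3 = (+2.70, -0.96);  n_3 = (-0.3350, -0.9422)
∠(n_1, n_3) = 171.39°
δ = |180° − 171.39°| = 8.61°
8.61° ≤ 2α = 61.93°  →  valid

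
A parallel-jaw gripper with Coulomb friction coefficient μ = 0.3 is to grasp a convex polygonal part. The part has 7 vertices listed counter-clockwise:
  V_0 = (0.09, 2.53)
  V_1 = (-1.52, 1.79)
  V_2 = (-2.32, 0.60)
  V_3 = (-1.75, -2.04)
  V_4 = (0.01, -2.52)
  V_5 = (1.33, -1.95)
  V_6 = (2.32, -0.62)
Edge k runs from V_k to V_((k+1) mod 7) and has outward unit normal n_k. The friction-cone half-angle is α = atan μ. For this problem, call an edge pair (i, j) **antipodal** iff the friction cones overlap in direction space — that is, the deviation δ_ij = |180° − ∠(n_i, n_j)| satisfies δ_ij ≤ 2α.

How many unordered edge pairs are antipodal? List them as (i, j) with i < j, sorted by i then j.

count = 5; pairs: (0,4), (0,5), (1,4), (1,5), (2,6)

α = atan 0.3 = 16.70°;  2α = 33.40°
n_0 = (-0.4176, +0.9086)
n_1 = (-0.8299, +0.5579)
n_2 = (-0.9775, -0.2110)
n_3 = (-0.2631, -0.9648)
n_4 = (+0.3964, -0.9181)
n_5 = (+0.8022, -0.5971)
n_6 = (+0.8162, +0.5778)
  (0,1): δ = 148.60°  ·
  (0,2): δ = 102.50°  ·
  (0,3): δ = 39.94°  ·
  (0,4): δ = 1.33°  ✓
  (0,5): δ = 28.65°  ✓
  (0,6): δ = 100.61°  ·
  (1,2): δ = 133.90°  ·
  (1,3): δ = 71.34°  ·
  (1,4): δ = 32.73°  ✓
  (1,5): δ = 2.75°  ✓
  (1,6): δ = 69.21°  ·
  (2,3): δ = 117.44°  ·
  (2,4): δ = 78.83°  ·
  (2,5): δ = 48.85°  ·
  (2,6): δ = 23.11°  ✓
  (3,4): δ = 141.39°  ·
  (3,5): δ = 111.41°  ·
  (3,6): δ = 39.45°  ·
  (4,5): δ = 150.02°  ·
  (4,6): δ = 78.06°  ·
  (5,6): δ = 108.04°  ·
antipodal pairs: 5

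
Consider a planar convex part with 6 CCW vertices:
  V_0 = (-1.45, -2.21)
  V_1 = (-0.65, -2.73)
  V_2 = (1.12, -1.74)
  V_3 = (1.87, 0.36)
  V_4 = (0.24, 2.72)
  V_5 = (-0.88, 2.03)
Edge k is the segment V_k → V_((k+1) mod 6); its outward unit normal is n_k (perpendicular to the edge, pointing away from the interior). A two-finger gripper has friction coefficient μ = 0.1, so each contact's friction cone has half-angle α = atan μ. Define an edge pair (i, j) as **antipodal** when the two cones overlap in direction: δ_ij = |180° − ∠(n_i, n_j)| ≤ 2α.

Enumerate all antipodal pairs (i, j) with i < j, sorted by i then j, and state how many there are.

count = 1; pairs: (1,4)

α = atan 0.1 = 5.71°;  2α = 11.42°
n_0 = (-0.5450, -0.8384)
n_1 = (+0.4882, -0.8728)
n_2 = (+0.9417, -0.3363)
n_3 = (+0.8228, +0.5683)
n_4 = (-0.5245, +0.8514)
n_5 = (-0.9911, +0.1332)
  (0,1): δ = 117.76°  ·
  (0,2): δ = 76.63°  ·
  (0,3): δ = 22.34°  ·
  (0,4): δ = 64.66°  ·
  (0,5): δ = 115.37°  ·
  (1,2): δ = 138.87°  ·
  (1,3): δ = 84.59°  ·
  (1,4): δ = 2.42°  ✓
  (1,5): δ = 53.12°  ·
  (2,3): δ = 125.71°  ·
  (2,4): δ = 38.71°  ·
  (2,5): δ = 12.00°  ·
  (3,4): δ = 93.00°  ·
  (3,5): δ = 42.29°  ·
  (4,5): δ = 129.29°  ·
antipodal pairs: 1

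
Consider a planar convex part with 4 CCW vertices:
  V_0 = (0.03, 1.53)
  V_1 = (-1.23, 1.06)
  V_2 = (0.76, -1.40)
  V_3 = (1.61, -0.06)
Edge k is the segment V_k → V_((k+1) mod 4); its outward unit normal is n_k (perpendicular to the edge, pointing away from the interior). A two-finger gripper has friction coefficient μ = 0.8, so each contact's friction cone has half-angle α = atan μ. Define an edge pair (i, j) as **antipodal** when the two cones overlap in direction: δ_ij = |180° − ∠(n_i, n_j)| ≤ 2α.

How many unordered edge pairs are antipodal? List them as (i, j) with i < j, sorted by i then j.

α = atan 0.8 = 38.66°;  2α = 77.32°
n_0 = (-0.3495, +0.9369)
n_1 = (-0.7775, -0.6289)
n_2 = (+0.8444, -0.5357)
n_3 = (+0.7093, +0.7049)
  (0,1): δ = 71.49°  ✓
  (0,2): δ = 37.16°  ✓
  (0,3): δ = 114.36°  ·
  (1,2): δ = 71.36°  ✓
  (1,3): δ = 5.85°  ✓
  (2,3): δ = 102.79°  ·
antipodal pairs: 4

count = 4; pairs: (0,1), (0,2), (1,2), (1,3)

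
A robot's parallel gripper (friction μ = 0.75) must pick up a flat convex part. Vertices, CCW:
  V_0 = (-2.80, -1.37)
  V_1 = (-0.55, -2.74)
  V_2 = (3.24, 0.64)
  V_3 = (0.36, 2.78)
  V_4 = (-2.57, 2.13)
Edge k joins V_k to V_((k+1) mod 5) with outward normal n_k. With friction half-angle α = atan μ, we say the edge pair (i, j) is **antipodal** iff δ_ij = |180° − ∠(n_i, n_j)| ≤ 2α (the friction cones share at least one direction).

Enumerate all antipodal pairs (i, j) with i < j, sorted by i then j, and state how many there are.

count = 5; pairs: (0,2), (0,3), (1,3), (1,4), (2,4)

α = atan 0.75 = 36.87°;  2α = 73.74°
n_0 = (-0.5201, -0.8541)
n_1 = (+0.6656, -0.7463)
n_2 = (+0.5964, +0.8027)
n_3 = (-0.2166, +0.9763)
n_4 = (-0.9978, +0.0656)
  (0,1): δ = 106.94°  ·
  (0,2): δ = 5.28°  ✓
  (0,3): δ = 43.84°  ✓
  (0,4): δ = 117.58°  ·
  (1,2): δ = 78.34°  ·
  (1,3): δ = 29.22°  ✓
  (1,4): δ = 44.51°  ✓
  (2,3): δ = 130.88°  ·
  (2,4): δ = 57.15°  ✓
  (3,4): δ = 106.27°  ·
antipodal pairs: 5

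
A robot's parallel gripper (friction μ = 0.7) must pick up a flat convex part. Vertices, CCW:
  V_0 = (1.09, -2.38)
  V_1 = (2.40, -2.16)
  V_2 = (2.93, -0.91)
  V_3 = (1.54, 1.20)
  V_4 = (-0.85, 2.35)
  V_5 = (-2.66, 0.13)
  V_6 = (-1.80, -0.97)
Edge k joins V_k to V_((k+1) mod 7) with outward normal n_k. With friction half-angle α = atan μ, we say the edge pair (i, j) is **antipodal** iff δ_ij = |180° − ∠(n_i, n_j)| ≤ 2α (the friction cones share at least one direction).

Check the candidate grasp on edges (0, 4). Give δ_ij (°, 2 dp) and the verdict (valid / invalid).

δ = 41.28°, valid

α = atan 0.7 = 34.99°;  2α = 69.98°
edge 0: e_0 = (+1.31, +0.22);  n_0 = (+0.1656, -0.9862)
edge 4: e_4 = (-1.81, -2.22);  n_4 = (-0.7750, +0.6319)
∠(n_0, n_4) = 138.72°
δ = |180° − 138.72°| = 41.28°
41.28° ≤ 2α = 69.98°  →  valid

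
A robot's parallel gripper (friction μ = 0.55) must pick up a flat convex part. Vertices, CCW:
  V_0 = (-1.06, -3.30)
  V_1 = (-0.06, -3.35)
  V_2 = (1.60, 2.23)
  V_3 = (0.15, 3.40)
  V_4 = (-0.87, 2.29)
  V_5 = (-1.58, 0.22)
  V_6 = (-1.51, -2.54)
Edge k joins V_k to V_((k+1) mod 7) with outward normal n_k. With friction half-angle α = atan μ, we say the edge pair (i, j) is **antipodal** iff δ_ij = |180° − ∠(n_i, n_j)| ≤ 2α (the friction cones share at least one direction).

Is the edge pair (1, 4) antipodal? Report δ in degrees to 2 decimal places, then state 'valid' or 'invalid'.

α = atan 0.55 = 28.81°;  2α = 57.62°
edge 1: e_1 = (+1.66, +5.58);  n_1 = (+0.9585, -0.2851)
edge 4: e_4 = (-0.71, -2.07);  n_4 = (-0.9459, +0.3244)
∠(n_1, n_4) = 177.64°
δ = |180° − 177.64°| = 2.36°
2.36° ≤ 2α = 57.62°  →  valid

δ = 2.36°, valid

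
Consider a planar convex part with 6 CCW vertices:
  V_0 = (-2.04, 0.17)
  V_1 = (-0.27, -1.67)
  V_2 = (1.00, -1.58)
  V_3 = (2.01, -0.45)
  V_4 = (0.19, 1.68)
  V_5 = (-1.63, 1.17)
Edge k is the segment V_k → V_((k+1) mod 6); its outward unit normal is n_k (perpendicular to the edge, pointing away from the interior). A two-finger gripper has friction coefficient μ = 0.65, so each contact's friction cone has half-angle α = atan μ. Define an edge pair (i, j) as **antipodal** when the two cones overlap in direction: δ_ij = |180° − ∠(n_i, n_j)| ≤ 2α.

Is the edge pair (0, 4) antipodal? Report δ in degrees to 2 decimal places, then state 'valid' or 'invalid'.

δ = 61.76°, valid

α = atan 0.65 = 33.02°;  2α = 66.05°
edge 0: e_0 = (+1.77, -1.84);  n_0 = (-0.7207, -0.6933)
edge 4: e_4 = (-1.82, -0.51);  n_4 = (-0.2698, +0.9629)
∠(n_0, n_4) = 118.24°
δ = |180° − 118.24°| = 61.76°
61.76° ≤ 2α = 66.05°  →  valid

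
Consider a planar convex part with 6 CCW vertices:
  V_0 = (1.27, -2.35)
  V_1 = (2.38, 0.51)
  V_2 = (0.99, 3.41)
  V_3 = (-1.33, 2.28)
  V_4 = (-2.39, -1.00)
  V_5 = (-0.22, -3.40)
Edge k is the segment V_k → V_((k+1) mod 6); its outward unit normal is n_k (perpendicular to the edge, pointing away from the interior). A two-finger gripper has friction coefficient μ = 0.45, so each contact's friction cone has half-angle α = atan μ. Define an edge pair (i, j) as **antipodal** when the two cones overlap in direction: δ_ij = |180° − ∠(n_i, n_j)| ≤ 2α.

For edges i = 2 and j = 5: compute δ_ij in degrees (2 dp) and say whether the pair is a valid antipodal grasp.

δ = 9.20°, valid

α = atan 0.45 = 24.23°;  2α = 48.46°
edge 2: e_2 = (-2.32, -1.13);  n_2 = (-0.4379, +0.8990)
edge 5: e_5 = (+1.49, +1.05);  n_5 = (+0.5760, -0.8174)
∠(n_2, n_5) = 170.80°
δ = |180° − 170.80°| = 9.20°
9.20° ≤ 2α = 48.46°  →  valid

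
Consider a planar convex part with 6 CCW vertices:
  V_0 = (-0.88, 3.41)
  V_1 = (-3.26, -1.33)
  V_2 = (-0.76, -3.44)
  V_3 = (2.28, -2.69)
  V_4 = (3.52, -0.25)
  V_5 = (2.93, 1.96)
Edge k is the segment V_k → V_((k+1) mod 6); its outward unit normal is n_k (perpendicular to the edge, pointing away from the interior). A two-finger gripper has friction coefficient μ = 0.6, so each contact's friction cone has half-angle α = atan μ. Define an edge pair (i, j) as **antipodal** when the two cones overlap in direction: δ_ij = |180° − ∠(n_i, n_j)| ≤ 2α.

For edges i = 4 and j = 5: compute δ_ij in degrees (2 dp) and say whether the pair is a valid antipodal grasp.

α = atan 0.6 = 30.96°;  2α = 61.93°
edge 4: e_4 = (-0.59, +2.21);  n_4 = (+0.9662, +0.2579)
edge 5: e_5 = (-3.81, +1.45);  n_5 = (+0.3557, +0.9346)
∠(n_4, n_5) = 54.22°
δ = |180° − 54.22°| = 125.78°
125.78° > 2α = 61.93°  →  invalid

δ = 125.78°, invalid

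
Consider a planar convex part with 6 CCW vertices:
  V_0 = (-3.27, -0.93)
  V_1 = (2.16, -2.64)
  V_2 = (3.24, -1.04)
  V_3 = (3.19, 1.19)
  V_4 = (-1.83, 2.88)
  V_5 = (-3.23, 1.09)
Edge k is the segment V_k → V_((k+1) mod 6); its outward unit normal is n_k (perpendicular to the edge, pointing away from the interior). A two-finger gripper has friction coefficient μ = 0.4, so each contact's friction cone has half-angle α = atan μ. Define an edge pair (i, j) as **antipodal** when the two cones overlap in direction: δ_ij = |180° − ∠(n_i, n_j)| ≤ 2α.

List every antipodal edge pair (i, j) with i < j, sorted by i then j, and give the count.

count = 5; pairs: (0,3), (1,4), (1,5), (2,4), (2,5)

α = atan 0.4 = 21.80°;  2α = 43.60°
n_0 = (-0.3004, -0.9538)
n_1 = (+0.8288, -0.5595)
n_2 = (+0.9997, +0.0224)
n_3 = (+0.3191, +0.9477)
n_4 = (-0.7877, +0.6161)
n_5 = (-0.9998, +0.0198)
  (0,1): δ = 106.54°  ·
  (0,2): δ = 71.24°  ·
  (0,3): δ = 1.13°  ✓
  (0,4): δ = 69.45°  ·
  (0,5): δ = 106.35°  ·
  (1,2): δ = 144.70°  ·
  (1,3): δ = 74.59°  ·
  (1,4): δ = 4.01°  ✓
  (1,5): δ = 32.88°  ✓
  (2,3): δ = 109.89°  ·
  (2,4): δ = 39.31°  ✓
  (2,5): δ = 2.42°  ✓
  (3,4): δ = 109.42°  ·
  (3,5): δ = 72.53°  ·
  (4,5): δ = 143.10°  ·
antipodal pairs: 5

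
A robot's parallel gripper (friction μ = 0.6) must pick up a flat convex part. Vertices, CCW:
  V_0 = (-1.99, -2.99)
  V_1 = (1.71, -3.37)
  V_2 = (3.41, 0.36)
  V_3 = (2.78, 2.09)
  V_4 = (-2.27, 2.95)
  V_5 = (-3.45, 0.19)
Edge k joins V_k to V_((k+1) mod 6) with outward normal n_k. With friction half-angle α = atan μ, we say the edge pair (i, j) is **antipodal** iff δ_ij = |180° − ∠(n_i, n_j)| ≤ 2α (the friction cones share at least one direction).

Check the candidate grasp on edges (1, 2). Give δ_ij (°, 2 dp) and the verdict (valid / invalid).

α = atan 0.6 = 30.96°;  2α = 61.93°
edge 1: e_1 = (+1.70, +3.73);  n_1 = (+0.9099, -0.4147)
edge 2: e_2 = (-0.63, +1.73);  n_2 = (+0.9396, +0.3422)
∠(n_1, n_2) = 44.51°
δ = |180° − 44.51°| = 135.49°
135.49° > 2α = 61.93°  →  invalid

δ = 135.49°, invalid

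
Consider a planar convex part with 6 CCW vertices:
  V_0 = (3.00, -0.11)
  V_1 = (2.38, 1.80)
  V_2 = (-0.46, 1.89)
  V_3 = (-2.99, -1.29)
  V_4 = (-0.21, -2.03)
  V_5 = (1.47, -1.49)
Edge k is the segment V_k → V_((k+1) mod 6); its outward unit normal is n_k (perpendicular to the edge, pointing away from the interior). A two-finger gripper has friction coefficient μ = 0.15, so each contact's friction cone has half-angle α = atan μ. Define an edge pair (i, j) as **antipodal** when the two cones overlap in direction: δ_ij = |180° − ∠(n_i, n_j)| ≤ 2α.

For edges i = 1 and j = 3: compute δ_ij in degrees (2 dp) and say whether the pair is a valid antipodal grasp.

α = atan 0.15 = 8.53°;  2α = 17.06°
edge 1: e_1 = (-2.84, +0.09);  n_1 = (+0.0317, +0.9995)
edge 3: e_3 = (+2.78, -0.74);  n_3 = (-0.2572, -0.9664)
∠(n_1, n_3) = 166.91°
δ = |180° − 166.91°| = 13.09°
13.09° ≤ 2α = 17.06°  →  valid

δ = 13.09°, valid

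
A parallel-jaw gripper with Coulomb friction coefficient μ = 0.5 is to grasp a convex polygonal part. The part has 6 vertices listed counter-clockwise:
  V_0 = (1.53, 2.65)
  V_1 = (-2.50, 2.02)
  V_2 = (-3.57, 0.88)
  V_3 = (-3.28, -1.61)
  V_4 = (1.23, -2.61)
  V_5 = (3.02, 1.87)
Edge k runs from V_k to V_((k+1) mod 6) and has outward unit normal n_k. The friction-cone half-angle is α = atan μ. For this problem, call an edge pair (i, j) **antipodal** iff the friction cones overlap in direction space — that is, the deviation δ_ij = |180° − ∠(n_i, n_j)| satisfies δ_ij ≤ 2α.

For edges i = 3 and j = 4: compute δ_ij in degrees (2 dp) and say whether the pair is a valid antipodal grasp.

α = atan 0.5 = 26.57°;  2α = 53.13°
edge 3: e_3 = (+4.51, -1.00);  n_3 = (-0.2165, -0.9763)
edge 4: e_4 = (+1.79, +4.48);  n_4 = (+0.9286, -0.3710)
∠(n_3, n_4) = 80.72°
δ = |180° − 80.72°| = 99.28°
99.28° > 2α = 53.13°  →  invalid

δ = 99.28°, invalid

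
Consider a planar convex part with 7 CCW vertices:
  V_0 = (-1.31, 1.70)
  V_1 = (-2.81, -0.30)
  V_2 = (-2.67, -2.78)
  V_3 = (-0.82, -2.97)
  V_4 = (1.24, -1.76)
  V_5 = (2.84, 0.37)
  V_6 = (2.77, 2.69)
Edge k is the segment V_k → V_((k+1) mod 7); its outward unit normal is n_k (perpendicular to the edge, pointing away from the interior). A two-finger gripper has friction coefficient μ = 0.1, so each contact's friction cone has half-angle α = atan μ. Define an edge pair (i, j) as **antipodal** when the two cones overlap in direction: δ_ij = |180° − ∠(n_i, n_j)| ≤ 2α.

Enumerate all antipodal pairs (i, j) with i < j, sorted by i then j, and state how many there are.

α = atan 0.1 = 5.71°;  2α = 11.42°
n_0 = (-0.8000, +0.6000)
n_1 = (-0.9984, -0.0564)
n_2 = (-0.1022, -0.9948)
n_3 = (+0.5065, -0.8623)
n_4 = (+0.7995, -0.6006)
n_5 = (+0.9995, +0.0302)
n_6 = (-0.2358, +0.9718)
  (0,1): δ = 139.90°  ·
  (0,2): δ = 58.99°  ·
  (0,3): δ = 22.70°  ·
  (0,4): δ = 0.04°  ✓
  (0,5): δ = 38.60°  ·
  (0,6): δ = 140.51°  ·
  (1,2): δ = 99.09°  ·
  (1,3): δ = 62.80°  ·
  (1,4): δ = 40.14°  ·
  (1,5): δ = 1.50°  ✓
  (1,6): δ = 100.41°  ·
  (2,3): δ = 143.71°  ·
  (2,4): δ = 121.05°  ·
  (2,5): δ = 82.41°  ·
  (2,6): δ = 19.50°  ·
  (3,4): δ = 157.34°  ·
  (3,5): δ = 118.70°  ·
  (3,6): δ = 16.79°  ·
  (4,5): δ = 141.36°  ·
  (4,6): δ = 39.45°  ·
  (5,6): δ = 78.09°  ·
antipodal pairs: 2

count = 2; pairs: (0,4), (1,5)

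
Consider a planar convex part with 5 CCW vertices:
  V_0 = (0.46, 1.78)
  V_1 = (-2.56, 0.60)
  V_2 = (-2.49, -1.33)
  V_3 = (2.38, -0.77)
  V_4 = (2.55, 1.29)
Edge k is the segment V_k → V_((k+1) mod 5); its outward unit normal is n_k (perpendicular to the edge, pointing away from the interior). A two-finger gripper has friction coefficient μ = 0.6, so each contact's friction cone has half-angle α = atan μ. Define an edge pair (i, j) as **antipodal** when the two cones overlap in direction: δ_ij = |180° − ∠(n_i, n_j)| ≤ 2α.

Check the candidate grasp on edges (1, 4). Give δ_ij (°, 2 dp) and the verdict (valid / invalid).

α = atan 0.6 = 30.96°;  2α = 61.93°
edge 1: e_1 = (+0.07, -1.93);  n_1 = (-0.9993, -0.0362)
edge 4: e_4 = (-2.09, +0.49);  n_4 = (+0.2283, +0.9736)
∠(n_1, n_4) = 105.27°
δ = |180° − 105.27°| = 74.73°
74.73° > 2α = 61.93°  →  invalid

δ = 74.73°, invalid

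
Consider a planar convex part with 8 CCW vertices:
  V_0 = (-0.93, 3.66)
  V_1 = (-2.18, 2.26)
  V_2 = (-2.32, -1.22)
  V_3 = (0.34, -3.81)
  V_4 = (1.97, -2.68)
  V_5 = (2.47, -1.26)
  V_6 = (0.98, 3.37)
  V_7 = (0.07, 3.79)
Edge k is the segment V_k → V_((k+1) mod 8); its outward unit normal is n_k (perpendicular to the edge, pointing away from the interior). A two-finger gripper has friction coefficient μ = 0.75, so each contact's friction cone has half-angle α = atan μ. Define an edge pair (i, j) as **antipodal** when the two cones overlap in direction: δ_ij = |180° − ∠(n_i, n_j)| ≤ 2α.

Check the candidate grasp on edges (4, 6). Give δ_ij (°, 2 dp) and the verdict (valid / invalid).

δ = 95.38°, invalid

α = atan 0.75 = 36.87°;  2α = 73.74°
edge 4: e_4 = (+0.50, +1.42);  n_4 = (+0.9432, -0.3321)
edge 6: e_6 = (-0.91, +0.42);  n_6 = (+0.4191, +0.9080)
∠(n_4, n_6) = 84.62°
δ = |180° − 84.62°| = 95.38°
95.38° > 2α = 73.74°  →  invalid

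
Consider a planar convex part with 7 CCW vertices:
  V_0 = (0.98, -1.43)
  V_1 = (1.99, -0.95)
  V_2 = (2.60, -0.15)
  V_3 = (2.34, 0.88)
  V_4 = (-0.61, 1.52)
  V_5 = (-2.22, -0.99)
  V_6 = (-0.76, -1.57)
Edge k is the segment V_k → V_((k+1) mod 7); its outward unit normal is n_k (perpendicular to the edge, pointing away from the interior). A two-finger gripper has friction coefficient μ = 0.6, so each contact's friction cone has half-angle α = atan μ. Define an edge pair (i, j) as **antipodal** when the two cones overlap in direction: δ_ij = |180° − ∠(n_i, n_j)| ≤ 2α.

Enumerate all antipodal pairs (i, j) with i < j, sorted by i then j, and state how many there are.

α = atan 0.6 = 30.96°;  2α = 61.93°
n_0 = (+0.4292, -0.9032)
n_1 = (+0.7952, -0.6063)
n_2 = (+0.9696, +0.2447)
n_3 = (+0.2120, +0.9773)
n_4 = (-0.8417, +0.5399)
n_5 = (-0.3692, -0.9294)
n_6 = (+0.0802, -0.9968)
  (0,1): δ = 152.74°  ·
  (0,2): δ = 101.25°  ·
  (0,3): δ = 37.66°  ✓
  (0,4): δ = 31.90°  ✓
  (0,5): δ = 132.91°  ·
  (0,6): δ = 159.18°  ·
  (1,2): δ = 128.51°  ·
  (1,3): δ = 64.92°  ·
  (1,4): δ = 4.65°  ✓
  (1,5): δ = 105.66°  ·
  (1,6): δ = 131.93°  ·
  (2,3): δ = 116.41°  ·
  (2,4): δ = 46.84°  ✓
  (2,5): δ = 54.17°  ✓
  (2,6): δ = 80.43°  ·
  (3,4): δ = 110.44°  ·
  (3,5): δ = 9.43°  ✓
  (3,6): δ = 16.84°  ✓
  (4,5): δ = 78.99°  ·
  (4,6): δ = 52.72°  ✓
  (5,6): δ = 153.73°  ·
antipodal pairs: 8

count = 8; pairs: (0,3), (0,4), (1,4), (2,4), (2,5), (3,5), (3,6), (4,6)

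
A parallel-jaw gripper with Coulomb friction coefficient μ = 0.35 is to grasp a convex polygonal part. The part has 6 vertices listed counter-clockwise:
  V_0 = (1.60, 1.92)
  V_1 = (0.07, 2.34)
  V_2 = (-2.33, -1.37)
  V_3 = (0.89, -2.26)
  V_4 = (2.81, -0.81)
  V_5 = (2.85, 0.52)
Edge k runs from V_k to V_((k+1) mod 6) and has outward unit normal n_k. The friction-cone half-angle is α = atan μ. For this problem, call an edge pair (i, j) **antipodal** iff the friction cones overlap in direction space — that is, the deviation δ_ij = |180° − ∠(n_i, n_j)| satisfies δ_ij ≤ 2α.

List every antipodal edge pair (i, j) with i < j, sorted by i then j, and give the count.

α = atan 0.35 = 19.29°;  2α = 38.58°
n_0 = (+0.2647, +0.9643)
n_1 = (-0.8396, +0.5432)
n_2 = (-0.2664, -0.9639)
n_3 = (+0.6027, -0.7980)
n_4 = (+0.9995, -0.0301)
n_5 = (+0.7459, +0.6660)
  (0,1): δ = 107.55°  ·
  (0,2): δ = 0.10°  ✓
  (0,3): δ = 52.41°  ·
  (0,4): δ = 103.63°  ·
  (0,5): δ = 147.11°  ·
  (1,2): δ = 72.55°  ·
  (1,3): δ = 20.04°  ✓
  (1,4): δ = 31.18°  ✓
  (1,5): δ = 74.66°  ·
  (2,3): δ = 127.49°  ·
  (2,4): δ = 76.27°  ·
  (2,5): δ = 32.79°  ✓
  (3,4): δ = 128.78°  ·
  (3,5): δ = 85.30°  ·
  (4,5): δ = 136.52°  ·
antipodal pairs: 4

count = 4; pairs: (0,2), (1,3), (1,4), (2,5)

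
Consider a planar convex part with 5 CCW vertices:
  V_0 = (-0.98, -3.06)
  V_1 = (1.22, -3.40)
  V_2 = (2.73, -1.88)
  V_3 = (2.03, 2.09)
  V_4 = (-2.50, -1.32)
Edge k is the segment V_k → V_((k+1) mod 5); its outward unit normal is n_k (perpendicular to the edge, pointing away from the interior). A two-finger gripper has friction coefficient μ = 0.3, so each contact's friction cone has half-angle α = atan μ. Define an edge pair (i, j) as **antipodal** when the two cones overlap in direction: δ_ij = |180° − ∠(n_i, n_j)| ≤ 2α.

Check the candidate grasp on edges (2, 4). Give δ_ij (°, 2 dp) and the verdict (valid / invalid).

α = atan 0.3 = 16.70°;  2α = 33.40°
edge 2: e_2 = (-0.70, +3.97);  n_2 = (+0.9848, +0.1736)
edge 4: e_4 = (+1.52, -1.74);  n_4 = (-0.7531, -0.6579)
∠(n_2, n_4) = 148.86°
δ = |180° − 148.86°| = 31.14°
31.14° ≤ 2α = 33.40°  →  valid

δ = 31.14°, valid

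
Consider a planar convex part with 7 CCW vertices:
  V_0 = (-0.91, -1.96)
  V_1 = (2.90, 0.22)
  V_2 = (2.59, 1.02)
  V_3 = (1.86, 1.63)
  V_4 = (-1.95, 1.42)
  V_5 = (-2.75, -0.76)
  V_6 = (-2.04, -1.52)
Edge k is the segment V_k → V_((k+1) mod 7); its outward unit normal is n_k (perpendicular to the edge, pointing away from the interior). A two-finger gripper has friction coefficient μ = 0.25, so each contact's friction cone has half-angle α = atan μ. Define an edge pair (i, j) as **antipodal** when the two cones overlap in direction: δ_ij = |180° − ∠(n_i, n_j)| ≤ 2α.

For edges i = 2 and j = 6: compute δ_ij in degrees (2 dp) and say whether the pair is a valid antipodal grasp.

δ = 18.61°, valid

α = atan 0.25 = 14.04°;  2α = 28.07°
edge 2: e_2 = (-0.73, +0.61);  n_2 = (+0.6412, +0.7674)
edge 6: e_6 = (+1.13, -0.44);  n_6 = (-0.3628, -0.9318)
∠(n_2, n_6) = 161.39°
δ = |180° − 161.39°| = 18.61°
18.61° ≤ 2α = 28.07°  →  valid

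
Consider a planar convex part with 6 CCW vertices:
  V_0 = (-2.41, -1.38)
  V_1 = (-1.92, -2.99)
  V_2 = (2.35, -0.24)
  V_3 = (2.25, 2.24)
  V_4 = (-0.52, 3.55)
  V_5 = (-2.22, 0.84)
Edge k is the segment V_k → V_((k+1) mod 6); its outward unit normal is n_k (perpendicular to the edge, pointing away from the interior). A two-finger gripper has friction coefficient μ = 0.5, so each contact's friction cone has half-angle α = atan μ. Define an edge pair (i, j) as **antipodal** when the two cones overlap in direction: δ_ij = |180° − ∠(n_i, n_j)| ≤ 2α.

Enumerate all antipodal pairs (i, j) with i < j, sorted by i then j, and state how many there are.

α = atan 0.5 = 26.57°;  2α = 53.13°
n_0 = (-0.9567, -0.2912)
n_1 = (+0.5415, -0.8407)
n_2 = (+0.9992, +0.0403)
n_3 = (+0.4275, +0.9040)
n_4 = (-0.8471, +0.5314)
n_5 = (-0.9964, +0.0853)
  (0,1): δ = 74.14°  ·
  (0,2): δ = 14.62°  ✓
  (0,3): δ = 47.76°  ✓
  (0,4): δ = 130.97°  ·
  (0,5): δ = 158.18°  ·
  (1,2): δ = 120.47°  ·
  (1,3): δ = 58.09°  ·
  (1,4): δ = 25.12°  ✓
  (1,5): δ = 52.33°  ✓
  (2,3): δ = 117.62°  ·
  (2,4): δ = 34.41°  ✓
  (2,5): δ = 7.20°  ✓
  (3,4): δ = 96.79°  ·
  (3,5): δ = 69.58°  ·
  (4,5): δ = 152.79°  ·
antipodal pairs: 6

count = 6; pairs: (0,2), (0,3), (1,4), (1,5), (2,4), (2,5)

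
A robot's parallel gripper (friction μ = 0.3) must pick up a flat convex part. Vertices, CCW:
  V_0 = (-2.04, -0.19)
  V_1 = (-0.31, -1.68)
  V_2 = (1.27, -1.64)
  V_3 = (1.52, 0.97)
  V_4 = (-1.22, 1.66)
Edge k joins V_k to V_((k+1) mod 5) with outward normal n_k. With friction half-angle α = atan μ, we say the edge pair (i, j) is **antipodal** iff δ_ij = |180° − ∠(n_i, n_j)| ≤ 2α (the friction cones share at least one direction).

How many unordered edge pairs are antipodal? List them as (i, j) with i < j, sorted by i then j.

α = atan 0.3 = 16.70°;  2α = 33.40°
n_0 = (-0.6526, -0.7577)
n_1 = (+0.0253, -0.9997)
n_2 = (+0.9954, -0.0953)
n_3 = (+0.2442, +0.9697)
n_4 = (-0.9142, +0.4052)
  (0,1): δ = 137.81°  ·
  (0,2): δ = 54.73°  ·
  (0,3): δ = 26.60°  ✓
  (0,4): δ = 106.83°  ·
  (1,2): δ = 96.92°  ·
  (1,3): δ = 15.58°  ✓
  (1,4): δ = 64.64°  ·
  (2,3): δ = 98.66°  ·
  (2,4): δ = 18.43°  ✓
  (3,4): δ = 99.77°  ·
antipodal pairs: 3

count = 3; pairs: (0,3), (1,3), (2,4)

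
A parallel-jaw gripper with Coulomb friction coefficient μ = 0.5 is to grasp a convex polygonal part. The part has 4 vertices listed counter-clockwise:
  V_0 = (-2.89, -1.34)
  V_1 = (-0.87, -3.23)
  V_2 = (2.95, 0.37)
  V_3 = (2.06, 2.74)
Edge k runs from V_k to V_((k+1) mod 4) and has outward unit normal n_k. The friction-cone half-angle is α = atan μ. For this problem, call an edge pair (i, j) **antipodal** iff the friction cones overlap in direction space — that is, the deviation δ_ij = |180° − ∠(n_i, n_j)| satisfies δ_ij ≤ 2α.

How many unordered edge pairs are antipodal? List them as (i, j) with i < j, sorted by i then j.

α = atan 0.5 = 26.57°;  2α = 53.13°
n_0 = (-0.6832, -0.7302)
n_1 = (+0.6858, -0.7278)
n_2 = (+0.9362, +0.3516)
n_3 = (-0.6360, +0.7717)
  (0,1): δ = 93.60°  ·
  (0,2): δ = 26.32°  ✓
  (0,3): δ = 82.59°  ·
  (1,2): δ = 112.72°  ·
  (1,3): δ = 3.80°  ✓
  (2,3): δ = 71.09°  ·
antipodal pairs: 2

count = 2; pairs: (0,2), (1,3)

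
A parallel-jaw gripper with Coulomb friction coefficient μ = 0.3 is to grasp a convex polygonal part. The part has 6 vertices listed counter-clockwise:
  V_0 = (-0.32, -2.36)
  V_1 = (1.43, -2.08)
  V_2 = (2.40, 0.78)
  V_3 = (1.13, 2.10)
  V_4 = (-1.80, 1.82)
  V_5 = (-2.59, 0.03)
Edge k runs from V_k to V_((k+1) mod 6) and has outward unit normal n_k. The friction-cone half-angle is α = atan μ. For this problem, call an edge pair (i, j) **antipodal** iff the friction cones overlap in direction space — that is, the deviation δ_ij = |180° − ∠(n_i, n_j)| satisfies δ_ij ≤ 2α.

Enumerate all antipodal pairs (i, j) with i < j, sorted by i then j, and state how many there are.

count = 3; pairs: (0,3), (1,4), (2,5)

α = atan 0.3 = 16.70°;  2α = 33.40°
n_0 = (+0.1580, -0.9874)
n_1 = (+0.9470, -0.3212)
n_2 = (+0.7206, +0.6933)
n_3 = (-0.0951, +0.9955)
n_4 = (-0.9149, +0.4038)
n_5 = (-0.7251, -0.6887)
  (0,1): δ = 117.83°  ·
  (0,2): δ = 55.20°  ·
  (0,3): δ = 3.63°  ✓
  (0,4): δ = 57.10°  ·
  (0,5): δ = 124.43°  ·
  (1,2): δ = 117.37°  ·
  (1,3): δ = 65.81°  ·
  (1,4): δ = 5.08°  ✓
  (1,5): δ = 62.26°  ·
  (2,3): δ = 128.44°  ·
  (2,4): δ = 67.71°  ·
  (2,5): δ = 0.37°  ✓
  (3,4): δ = 119.27°  ·
  (3,5): δ = 51.93°  ·
  (4,5): δ = 112.66°  ·
antipodal pairs: 3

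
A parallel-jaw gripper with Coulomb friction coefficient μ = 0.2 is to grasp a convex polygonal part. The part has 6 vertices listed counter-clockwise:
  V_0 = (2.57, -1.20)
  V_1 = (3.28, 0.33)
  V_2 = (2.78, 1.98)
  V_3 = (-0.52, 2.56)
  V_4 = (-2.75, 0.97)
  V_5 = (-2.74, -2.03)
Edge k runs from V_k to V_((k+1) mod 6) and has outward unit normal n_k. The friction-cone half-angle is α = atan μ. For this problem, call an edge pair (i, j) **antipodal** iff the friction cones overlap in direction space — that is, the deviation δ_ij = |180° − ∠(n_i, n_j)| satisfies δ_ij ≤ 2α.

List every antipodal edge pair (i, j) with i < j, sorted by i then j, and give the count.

count = 2; pairs: (1,4), (2,5)

α = atan 0.2 = 11.31°;  2α = 22.62°
n_0 = (+0.9071, -0.4209)
n_1 = (+0.9570, +0.2900)
n_2 = (+0.1731, +0.9849)
n_3 = (-0.5805, +0.8142)
n_4 = (-1.0000, -0.0033)
n_5 = (+0.1544, -0.9880)
  (0,1): δ = 138.25°  ·
  (0,2): δ = 75.07°  ·
  (0,3): δ = 29.62°  ·
  (0,4): δ = 25.08°  ·
  (0,5): δ = 123.78°  ·
  (1,2): δ = 116.83°  ·
  (1,3): δ = 71.37°  ·
  (1,4): δ = 16.67°  ✓
  (1,5): δ = 82.03°  ·
  (2,3): δ = 134.54°  ·
  (2,4): δ = 79.84°  ·
  (2,5): δ = 18.85°  ✓
  (3,4): δ = 125.30°  ·
  (3,5): δ = 26.61°  ·
  (4,5): δ = 81.31°  ·
antipodal pairs: 2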